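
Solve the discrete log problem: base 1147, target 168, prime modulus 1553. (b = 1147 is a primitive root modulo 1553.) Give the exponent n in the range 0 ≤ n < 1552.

994

Baby-step giant-step with m = ceil(sqrt(1552)) = 40.
Baby table (1147^j mod 1553 for j=0..39):
  0:1  1:1147  2:218  3:13  4:934  5:1281  6:169  7:1271
  8:1123  9:644  10:993  11:622  12:607  13:485  14:321  15:126
  16:93  17:1067  18:85  19:1209  20:1447  21:1105  22:187  23:175
  24:388  25:878  26:722  27:385  28:543  29:68  30:346  31:847
  32:884  33:1392  34:140  35:621  36:1013  37:267  38:308  39:745
Giant step factor: 1147^(-40) ≡ 885 (mod 1553).
Scan 168·885^i mod 1553 for i = 0, 1, …:
  i=0: 168   i=1: 1145   i=2: 769   i=3: 351
  i=4: 35   i=5: 1468   i=6: 872   i=7: 1432
  i=8: 72   i=9: 47     …   i=23: 1404
  i=24: 140
Match at i=24, j=34: n = 24·40 + 34 = 994.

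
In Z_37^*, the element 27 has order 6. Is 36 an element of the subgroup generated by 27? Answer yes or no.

yes

⟨27⟩ has order 6; its elements mod 37 are {1, 10, 11, 26, 27, 36}.
36 is in this set.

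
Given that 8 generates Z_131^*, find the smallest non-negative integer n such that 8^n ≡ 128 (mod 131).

Baby-step giant-step with m = ceil(sqrt(130)) = 12.
Baby table (8^j mod 131 for j=0..11):
  0:1  1:8  2:64  3:119  4:35  5:18  6:13  7:104
  8:46  9:106  10:62  11:103
Giant step factor: 8^(-12) ≡ 100 (mod 131).
Scan 128·100^i mod 131 for i = 0, 1, …:
  i=0: 128   i=1: 93   i=2: 130   i=3: 31
  i=4: 87   i=5: 54   i=6: 29   i=7: 18
Match at i=7, j=5: n = 7·12 + 5 = 89.

89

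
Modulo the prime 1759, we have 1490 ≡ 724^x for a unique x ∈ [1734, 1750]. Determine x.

1746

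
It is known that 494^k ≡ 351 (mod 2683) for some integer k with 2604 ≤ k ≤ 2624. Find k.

Compute 494^2604 mod 2683 = 2414, then multiply by 494 repeatedly:
  494^2604=2414  494^2605=1264  494^2606=1960  494^2607=2360  494^2608=1418
  494^2609=229  494^2610=440  494^2611=37  494^2612=2180  494^2613=1037
  494^2614=2508  494^2615=2089  494^2616=1694  494^2617=2423  494^2618=344
  494^2619=907  494^2620=2680  494^2621=1201  494^2622=351
Found 351 at exponent 2622.

2622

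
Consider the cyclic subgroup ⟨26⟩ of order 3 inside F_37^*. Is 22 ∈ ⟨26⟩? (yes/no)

⟨26⟩ has order 3; its elements mod 37 are {1, 10, 26}.
22 is not in this set.

no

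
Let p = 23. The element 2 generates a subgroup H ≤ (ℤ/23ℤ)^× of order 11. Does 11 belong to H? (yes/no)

no

⟨2⟩ has order 11; its elements mod 23 are {1, 2, 3, 4, 6, 8, 9, 12, 13, 16, 18}.
11 is not in this set.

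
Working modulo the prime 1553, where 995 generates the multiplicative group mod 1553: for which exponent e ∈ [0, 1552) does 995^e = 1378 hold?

Baby-step giant-step with m = ceil(sqrt(1552)) = 40.
Baby table (995^j mod 1553 for j=0..39):
  0:1  1:995  2:764  3:763  4:1321  5:557  6:1347  7:26
  8:1022  9:1228  10:1202  11:180  12:505  13:856  14:676  15:171
  16:868  17:192  18:21  19:706  20:514  21:493  22:1340  23:826
  24:333  25:546  26:1273  27:940  28:394  29:674  30:1287  31:893
  32:219  33:485  34:1145  35:926  36:441  37:849  38:1476  39:1035
Giant step factor: 995^(-40) ≡ 860 (mod 1553).
Scan 1378·860^i mod 1553 for i = 0, 1, …:
  i=0: 1378   i=1: 141   i=2: 126   i=3: 1203
  i=4: 282   i=5: 252   i=6: 853   i=7: 564
  i=8: 504   i=9: 153     …   i=16: 1406
  i=17: 926
Match at i=17, j=35: e = 17·40 + 35 = 715.

715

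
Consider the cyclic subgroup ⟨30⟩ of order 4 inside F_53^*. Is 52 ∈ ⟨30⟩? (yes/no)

yes

⟨30⟩ has order 4; its elements mod 53 are {1, 23, 30, 52}.
52 is in this set.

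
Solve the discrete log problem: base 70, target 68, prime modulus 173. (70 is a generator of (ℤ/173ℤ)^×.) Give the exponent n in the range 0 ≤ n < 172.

Baby-step giant-step with m = ceil(sqrt(172)) = 14.
Baby table (70^j mod 173 for j=0..13):
  0:1  1:70  2:56  3:114  4:22  5:156  6:21  7:86
  8:138  9:145  10:116  11:162  12:95  13:76
Giant step factor: 70^(-14) ≡ 4 (mod 173).
Scan 68·4^i mod 173 for i = 0, 1, …:
  i=0: 68   i=1: 99   i=2: 50   i=3: 27
  i=4: 108   i=5: 86
Match at i=5, j=7: n = 5·14 + 7 = 77.

77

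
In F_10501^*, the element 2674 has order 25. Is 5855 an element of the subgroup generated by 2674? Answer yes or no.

yes

⟨2674⟩ has order 25; its elements mod 10501 are {1, 608, 1404, 1443, 2129, 2674, 2809, 3051, 4230, 4715, 5292, 5439, 5761, 5855, 5961, 6313, 6710, 6832, 7529, 8638, 9596, 9598, 9697, 9780, 10448}.
5855 is in this set.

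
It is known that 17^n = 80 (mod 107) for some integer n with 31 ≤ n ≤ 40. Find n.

31

Compute 17^31 mod 107 = 80, then multiply by 17 repeatedly:
  17^31=80
Found 80 at exponent 31.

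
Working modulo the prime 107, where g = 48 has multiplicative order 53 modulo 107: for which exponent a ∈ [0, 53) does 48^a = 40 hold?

15

Baby-step giant-step with m = ceil(sqrt(53)) = 8.
Baby table (48^j mod 107 for j=0..7):
  0:1  1:48  2:57  3:61  4:39  5:53  6:83  7:25
Giant step factor: 48^(-8) ≡ 14 (mod 107).
Scan 40·14^i mod 107 for i = 0, 1, …:
  i=0: 40   i=1: 25
Match at i=1, j=7: a = 1·8 + 7 = 15.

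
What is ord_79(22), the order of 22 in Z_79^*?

13

The order of 22 must divide p − 1 = 78 = 2 · 3 · 13.
Divisors: 1, 2, 3, 6, 13, 26, 39, 78.
Check each in increasing order: 22^1 ≡ 22;  22^2 ≡ 10;  22^3 ≡ 62;  22^6 ≡ 52;  22^13 ≡ 1.
Smallest exponent giving 1 is 13.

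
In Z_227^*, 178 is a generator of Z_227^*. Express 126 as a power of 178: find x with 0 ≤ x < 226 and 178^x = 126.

Baby-step giant-step with m = ceil(sqrt(226)) = 16.
Baby table (178^j mod 227 for j=0..15):
  0:1  1:178  2:131  3:164  4:136  5:146  6:110  7:58
  8:109  9:107  10:205  11:170  12:69  13:24  14:186  15:193
Giant step factor: 178^(-16) ≡ 171 (mod 227).
Scan 126·171^i mod 227 for i = 0, 1, …:
  i=0: 126   i=1: 208   i=2: 156   i=3: 117
  i=4: 31   i=5: 80   i=6: 60   i=7: 45
  i=8: 204   i=9: 153   i=10: 58
Match at i=10, j=7: x = 10·16 + 7 = 167.

167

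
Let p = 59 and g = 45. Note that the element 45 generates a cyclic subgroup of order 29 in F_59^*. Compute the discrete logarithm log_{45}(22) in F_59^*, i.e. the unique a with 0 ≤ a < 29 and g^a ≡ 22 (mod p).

9

Successive powers of 45 modulo 59:
  45^0=1  45^1=45  45^2=19  45^3=29  45^4=7  45^5=20
  45^6=15  45^7=26  45^8=49  45^9=22
So 45^9 ≡ 22 (mod 59), giving a = 9.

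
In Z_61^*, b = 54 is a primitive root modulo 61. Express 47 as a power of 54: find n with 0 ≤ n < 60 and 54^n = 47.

20

Successive powers of 54 modulo 61:
  54^0=1  54^1=54  54^2=49  54^3=23  54^4=22  54^5=29
  54^6=41  54^7=18  54^8=57  54^9=28  54^10=48  54^11=30
  54^12=34  54^13=6  54^14=19  54^15=50  54^16=16  54^17=10
  54^18=52  54^19=2  54^20=47
So 54^20 ≡ 47 (mod 61), giving n = 20.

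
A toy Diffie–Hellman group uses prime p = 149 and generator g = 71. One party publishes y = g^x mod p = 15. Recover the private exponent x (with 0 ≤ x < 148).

Baby-step giant-step with m = ceil(sqrt(148)) = 13.
Baby table (71^j mod 149 for j=0..12):
  0:1  1:71  2:124  3:13  4:29  5:122  6:20  7:79
  8:96  9:111  10:133  11:56  12:102
Giant step factor: 71^(-13) ≡ 101 (mod 149).
Scan 15·101^i mod 149 for i = 0, 1, …:
  i=0: 15   i=1: 25   i=2: 141   i=3: 86
  i=4: 44   i=5: 123   i=6: 56
Match at i=6, j=11: x = 6·13 + 11 = 89.

89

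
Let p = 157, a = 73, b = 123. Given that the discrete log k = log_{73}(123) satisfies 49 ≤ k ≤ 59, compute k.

Compute 73^49 mod 157 = 5, then multiply by 73 repeatedly:
  73^49=5  73^50=51  73^51=112  73^52=12  73^53=91
  73^54=49  73^55=123
Found 123 at exponent 55.

55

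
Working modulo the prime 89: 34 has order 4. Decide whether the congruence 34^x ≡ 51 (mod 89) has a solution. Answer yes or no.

no

51 ∈ ⟨34⟩ iff 51^4 ≡ 1 (mod 89), since |⟨34⟩| = 4.
51^4 mod 89 = 44.
Since 44 ≠ 1, 51 does not lie in the subgroup.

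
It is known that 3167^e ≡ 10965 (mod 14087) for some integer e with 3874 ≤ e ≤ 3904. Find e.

Compute 3167^3874 mod 14087 = 9504, then multiply by 3167 repeatedly:
  3167^3874=9504  3167^3875=9336  3167^3876=12586  3167^3877=7739  3167^3878=12120
  3167^3879=11052  3167^3880=9576  3167^3881=11968  3167^3882=8626  3167^3883=3849
  3167^3884=4528  3167^3885=13697  3167^3886=4526  3167^3887=7363  3167^3888=4636
  3167^3889=3558  3167^3890=12673  3167^3891=1528  3167^3892=7335  3167^3893=482
  3167^3894=5098  3167^3895=1664  3167^3896=1350  3167^3897=7089  3167^3898=10272
  3167^3899=4541  3167^3900=12607  3167^3901=3811  3167^3902=10965
Found 10965 at exponent 3902.

3902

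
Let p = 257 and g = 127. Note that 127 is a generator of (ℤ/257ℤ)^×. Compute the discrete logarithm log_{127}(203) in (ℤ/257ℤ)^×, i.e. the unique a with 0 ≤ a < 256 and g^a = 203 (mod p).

Baby-step giant-step with m = ceil(sqrt(256)) = 16.
Baby table (127^j mod 257 for j=0..15):
  0:1  1:127  2:195  3:93  4:246  5:145  6:168  7:5
  8:121  9:204  10:208  11:202  12:211  13:69  14:25  15:91
Giant step factor: 127^(-16) ≡ 32 (mod 257).
Scan 203·32^i mod 257 for i = 0, 1, …:
  i=0: 203   i=1: 71   i=2: 216   i=3: 230
  i=4: 164   i=5: 108   i=6: 115   i=7: 82
  i=8: 54   i=9: 186   i=10: 41   i=11: 27
  i=12: 93
Match at i=12, j=3: a = 12·16 + 3 = 195.

195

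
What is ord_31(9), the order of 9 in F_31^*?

The order of 9 must divide p − 1 = 30 = 2 · 3 · 5.
Divisors: 1, 2, 3, 5, 6, 10, 15, 30.
Check each in increasing order: 9^1 ≡ 9;  9^2 ≡ 19;  9^3 ≡ 16;  9^5 ≡ 25;  9^6 ≡ 8;  9^10 ≡ 5;  9^15 ≡ 1.
Smallest exponent giving 1 is 15.

15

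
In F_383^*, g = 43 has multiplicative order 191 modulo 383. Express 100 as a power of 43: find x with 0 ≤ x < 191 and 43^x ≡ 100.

104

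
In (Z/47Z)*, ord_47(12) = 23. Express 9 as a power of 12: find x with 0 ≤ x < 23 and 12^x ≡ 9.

4

Successive powers of 12 modulo 47:
  12^0=1  12^1=12  12^2=3  12^3=36  12^4=9
So 12^4 ≡ 9 (mod 47), giving x = 4.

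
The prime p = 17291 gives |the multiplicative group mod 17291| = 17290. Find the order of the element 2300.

The order of 2300 must divide p − 1 = 17290 = 2 · 5 · 7 · 13 · 19.
Divisors: 1, 2, 5, 7, 10, 13, 14, 19, 26, 35, 38, 65, 70, 91, 95, 130, 133, 182, 190, 247, 266, 455, 494, 665, 910, 1235, 1330, 1729, 2470, 3458, 8645, 17290.
Check each in increasing order: 2300^1 ≡ 2300;  2300^2 ≡ 16245;  2300^5 ≡ 3824;  2300^7 ≡ 11608;  2300^10 ≡ 12081;  2300^13 ≡ 6682;  2300^14 ≡ 14192;  2300^19 ≡ 11050;  2300^26 ≡ 3762;  2300^35 ≡ 650;  2300^38 ≡ 10749;  2300^65 ≡ 12717;  2300^70 ≡ 7516;  2300^91 ≡ 14448;  2300^95 ≡ 9948;  2300^130 ≡ 16657;  2300^133 ≡ 3508;  2300^182 ≡ 7752;  2300^190 ≡ 6311;  2300^247 ≡ 6193;  2300^266 ≡ 12163;  2300^455 ≡ 3130;  2300^494 ≡ 1811;  2300^665 ≡ 5289;  2300^910 ≡ 10194;  2300^1235 ≡ 6728;  2300^1330 ≡ 13974;  2300^1729 ≡ 11544;  2300^2470 ≡ 15437;  2300^3458 ≡ 2199;  2300^8645 ≡ 17290;  2300^17290 ≡ 1.
Smallest exponent giving 1 is 17290.

17290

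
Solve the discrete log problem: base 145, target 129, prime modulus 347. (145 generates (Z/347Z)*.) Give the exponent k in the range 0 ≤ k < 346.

122

Baby-step giant-step with m = ceil(sqrt(346)) = 19.
Baby table (145^j mod 347 for j=0..18):
  0:1  1:145  2:205  3:230  4:38  5:305  6:156  7:65
  8:56  9:139  10:29  11:41  12:46  13:77  14:61  15:170
  16:13  17:150  18:236
Giant step factor: 145^(-19) ≡ 60 (mod 347).
Scan 129·60^i mod 347 for i = 0, 1, …:
  i=0: 129   i=1: 106   i=2: 114   i=3: 247
  i=4: 246   i=5: 186   i=6: 56
Match at i=6, j=8: k = 6·19 + 8 = 122.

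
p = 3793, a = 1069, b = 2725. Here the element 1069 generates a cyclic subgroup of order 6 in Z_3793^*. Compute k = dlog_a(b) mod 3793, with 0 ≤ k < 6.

5

Successive powers of 1069 modulo 3793:
  1069^0=1  1069^1=1069  1069^2=1068  1069^3=3792  1069^4=2724  1069^5=2725
So 1069^5 ≡ 2725 (mod 3793), giving k = 5.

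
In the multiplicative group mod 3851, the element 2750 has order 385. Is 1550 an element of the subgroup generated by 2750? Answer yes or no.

1550 ∈ ⟨2750⟩ iff 1550^385 ≡ 1 (mod 3851), since |⟨2750⟩| = 385.
1550^385 mod 3851 = 1.
Since 1 = 1, 1550 lies in the subgroup.

yes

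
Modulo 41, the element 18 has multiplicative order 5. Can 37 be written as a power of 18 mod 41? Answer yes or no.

yes

⟨18⟩ has order 5; its elements mod 41 are {1, 10, 16, 18, 37}.
37 is in this set.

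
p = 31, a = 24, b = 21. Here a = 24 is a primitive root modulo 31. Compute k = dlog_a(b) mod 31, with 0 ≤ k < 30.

Successive powers of 24 modulo 31:
  24^0=1  24^1=24  24^2=18  24^3=29  24^4=14  24^5=26
  24^6=4  24^7=3  24^8=10  24^9=23  24^10=25  24^11=11
  24^12=16  24^13=12  24^14=9  24^15=30  24^16=7  24^17=13
  24^18=2  24^19=17  24^20=5  24^21=27  24^22=28  24^23=21
So 24^23 ≡ 21 (mod 31), giving k = 23.

23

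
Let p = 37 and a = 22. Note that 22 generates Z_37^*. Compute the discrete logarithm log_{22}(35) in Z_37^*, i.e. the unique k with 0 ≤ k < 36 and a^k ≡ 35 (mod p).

25

Successive powers of 22 modulo 37:
  22^0=1  22^1=22  22^2=3  22^3=29  22^4=9  22^5=13
  22^6=27  22^7=2  22^8=7  22^9=6  22^10=21  22^11=18
  22^12=26  22^13=17  22^14=4  22^15=14  22^16=12  22^17=5
  22^18=36  22^19=15  22^20=34  22^21=8  22^22=28  22^23=24
  22^24=10  22^25=35
So 22^25 ≡ 35 (mod 37), giving k = 25.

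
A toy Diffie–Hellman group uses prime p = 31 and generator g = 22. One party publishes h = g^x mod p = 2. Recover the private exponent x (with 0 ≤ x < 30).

12

Successive powers of 22 modulo 31:
  22^0=1  22^1=22  22^2=19  22^3=15  22^4=20  22^5=6
  22^6=8  22^7=21  22^8=28  22^9=27  22^10=5  22^11=17
  22^12=2
So 22^12 ≡ 2 (mod 31), giving x = 12.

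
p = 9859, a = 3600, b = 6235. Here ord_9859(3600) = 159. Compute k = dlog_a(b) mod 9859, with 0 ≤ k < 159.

6

Baby-step giant-step with m = ceil(sqrt(159)) = 13.
Baby table (3600^j mod 9859 for j=0..12):
  0:1  1:3600  2:5274  3:7825  4:2837  5:9135  6:6235  7:6916
  8:3625  9:6543  10:1649  11:1282  12:1188
Giant step factor: 3600^(-13) ≡ 1499 (mod 9859).
Scan 6235·1499^i mod 9859 for i = 0, 1, …:
  i=0: 6235
Match at i=0, j=6: k = 0·13 + 6 = 6.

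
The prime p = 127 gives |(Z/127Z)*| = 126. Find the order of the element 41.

63

The order of 41 must divide p − 1 = 126 = 2 · 3^2 · 7.
Divisors: 1, 2, 3, 6, 7, 9, 14, 18, 21, 42, 63, 126.
Check each in increasing order: 41^1 ≡ 41;  41^2 ≡ 30;  41^3 ≡ 87;  41^6 ≡ 76;  41^7 ≡ 68;  41^9 ≡ 8;  41^14 ≡ 52;  41^18 ≡ 64;  41^21 ≡ 107;  41^42 ≡ 19;  41^63 ≡ 1.
Smallest exponent giving 1 is 63.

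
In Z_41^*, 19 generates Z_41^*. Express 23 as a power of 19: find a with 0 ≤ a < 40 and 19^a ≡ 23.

Successive powers of 19 modulo 41:
  19^0=1  19^1=19  19^2=33  19^3=12  19^4=23
So 19^4 ≡ 23 (mod 41), giving a = 4.

4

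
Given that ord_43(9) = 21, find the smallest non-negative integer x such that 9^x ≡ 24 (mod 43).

Successive powers of 9 modulo 43:
  9^0=1  9^1=9  9^2=38  9^3=41  9^4=25  9^5=10
  9^6=4  9^7=36  9^8=23  9^9=35  9^10=14  9^11=40
  9^12=16  9^13=15  9^14=6  9^15=11  9^16=13  9^17=31
  9^18=21  9^19=17  9^20=24
So 9^20 ≡ 24 (mod 43), giving x = 20.

20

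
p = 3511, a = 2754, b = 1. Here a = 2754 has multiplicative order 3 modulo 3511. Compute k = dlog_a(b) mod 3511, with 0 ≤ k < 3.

Successive powers of 2754 modulo 3511:
  2754^0=1
So 2754^0 ≡ 1 (mod 3511), giving k = 0.

0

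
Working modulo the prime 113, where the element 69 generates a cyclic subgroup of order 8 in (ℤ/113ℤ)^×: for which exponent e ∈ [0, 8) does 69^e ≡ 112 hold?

4

Successive powers of 69 modulo 113:
  69^0=1  69^1=69  69^2=15  69^3=18  69^4=112
So 69^4 ≡ 112 (mod 113), giving e = 4.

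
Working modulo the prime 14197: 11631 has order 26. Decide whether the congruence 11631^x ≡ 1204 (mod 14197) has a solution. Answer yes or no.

no

1204 ∈ ⟨11631⟩ iff 1204^26 ≡ 1 (mod 14197), since |⟨11631⟩| = 26.
1204^26 mod 14197 = 1033.
Since 1033 ≠ 1, 1204 does not lie in the subgroup.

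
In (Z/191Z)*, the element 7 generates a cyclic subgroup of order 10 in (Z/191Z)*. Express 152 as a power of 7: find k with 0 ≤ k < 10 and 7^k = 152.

3

Successive powers of 7 modulo 191:
  7^0=1  7^1=7  7^2=49  7^3=152
So 7^3 ≡ 152 (mod 191), giving k = 3.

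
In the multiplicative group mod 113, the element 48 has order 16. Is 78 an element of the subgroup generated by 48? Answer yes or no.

78 ∈ ⟨48⟩ iff 78^16 ≡ 1 (mod 113), since |⟨48⟩| = 16.
78^16 mod 113 = 1.
Since 1 = 1, 78 lies in the subgroup.

yes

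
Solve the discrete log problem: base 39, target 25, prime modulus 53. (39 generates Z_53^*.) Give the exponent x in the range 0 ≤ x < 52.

Baby-step giant-step with m = ceil(sqrt(52)) = 8.
Baby table (39^j mod 53 for j=0..7):
  0:1  1:39  2:37  3:12  4:44  5:20  6:38  7:51
Giant step factor: 39^(-8) ≡ 36 (mod 53).
Scan 25·36^i mod 53 for i = 0, 1, …:
  i=0: 25   i=1: 52   i=2: 17   i=3: 29
  i=4: 37
Match at i=4, j=2: x = 4·8 + 2 = 34.

34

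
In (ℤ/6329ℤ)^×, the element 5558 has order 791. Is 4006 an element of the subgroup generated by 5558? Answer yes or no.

no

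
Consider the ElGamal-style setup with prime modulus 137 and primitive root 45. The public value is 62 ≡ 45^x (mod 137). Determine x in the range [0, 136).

47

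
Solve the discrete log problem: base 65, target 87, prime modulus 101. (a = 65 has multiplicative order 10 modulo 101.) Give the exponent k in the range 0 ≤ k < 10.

4

Successive powers of 65 modulo 101:
  65^0=1  65^1=65  65^2=84  65^3=6  65^4=87
So 65^4 ≡ 87 (mod 101), giving k = 4.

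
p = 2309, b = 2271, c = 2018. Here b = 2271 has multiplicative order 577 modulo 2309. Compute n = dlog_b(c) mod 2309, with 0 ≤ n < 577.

254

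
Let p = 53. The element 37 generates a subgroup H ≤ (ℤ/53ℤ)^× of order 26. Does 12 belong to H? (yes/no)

no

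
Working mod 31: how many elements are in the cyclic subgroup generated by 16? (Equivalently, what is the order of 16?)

5

The order of 16 must divide p − 1 = 30 = 2 · 3 · 5.
Divisors: 1, 2, 3, 5, 6, 10, 15, 30.
Check each in increasing order: 16^1 ≡ 16;  16^2 ≡ 8;  16^3 ≡ 4;  16^5 ≡ 1.
Smallest exponent giving 1 is 5.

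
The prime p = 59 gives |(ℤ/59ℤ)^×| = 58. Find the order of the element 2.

58

The order of 2 must divide p − 1 = 58 = 2 · 29.
Divisors: 1, 2, 29, 58.
Check each in increasing order: 2^1 ≡ 2;  2^2 ≡ 4;  2^29 ≡ 58;  2^58 ≡ 1.
Smallest exponent giving 1 is 58.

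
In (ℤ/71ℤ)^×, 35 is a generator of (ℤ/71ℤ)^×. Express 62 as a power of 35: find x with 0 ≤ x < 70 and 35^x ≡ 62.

3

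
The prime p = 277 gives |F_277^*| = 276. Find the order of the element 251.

92

The order of 251 must divide p − 1 = 276 = 2^2 · 3 · 23.
Divisors: 1, 2, 3, 4, 6, 12, 23, 46, 69, 92, 138, 276.
Check each in increasing order: 251^1 ≡ 251;  251^2 ≡ 122;  251^3 ≡ 152;  251^4 ≡ 203;  251^6 ≡ 113;  251^12 ≡ 27;  251^23 ≡ 217;  251^46 ≡ 276;  251^69 ≡ 60;  251^92 ≡ 1.
Smallest exponent giving 1 is 92.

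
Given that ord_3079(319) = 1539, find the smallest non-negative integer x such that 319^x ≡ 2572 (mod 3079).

871

Baby-step giant-step with m = ceil(sqrt(1539)) = 40.
Baby table (319^j mod 3079 for j=0..39):
  0:1  1:319  2:154  3:2941  4:2163  5:301  6:570  7:169
  8:1568  9:1394  10:1310  11:2225  12:1605  13:881  14:850  15:198
  16:1582  17:2781  18:387  19:293  20:1097  21:2016  22:2672  23:2564
  24:1981  25:744  26:253  27:653  28:2014  29:2034  30:2256  31:2257
  32:2576  33:2730  34:2592  35:1676  36:1977  37:2547  38:2716  39:1205
Giant step factor: 319^(-40) ≡ 2816 (mod 3079).
Scan 2572·2816^i mod 3079 for i = 0, 1, …:
  i=0: 2572   i=1: 944   i=2: 1127   i=3: 2262
  i=4: 2420   i=5: 893   i=6: 2224   i=7: 98
  i=8: 1937   i=9: 1683     …   i=20: 448
  i=21: 2257
Match at i=21, j=31: x = 21·40 + 31 = 871.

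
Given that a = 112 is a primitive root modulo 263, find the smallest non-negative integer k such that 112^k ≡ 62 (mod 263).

194

Baby-step giant-step with m = ceil(sqrt(262)) = 17.
Baby table (112^j mod 263 for j=0..16):
  0:1  1:112  2:183  3:245  4:88  5:125  6:61  7:257
  8:117  9:217  10:108  11:261  12:39  13:160  14:36  15:87
  16:13
Giant step factor: 112^(-17) ≡ 97 (mod 263).
Scan 62·97^i mod 263 for i = 0, 1, …:
  i=0: 62   i=1: 228   i=2: 24   i=3: 224
  i=4: 162   i=5: 197   i=6: 173   i=7: 212
  i=8: 50   i=9: 116   i=10: 206   i=11: 257
Match at i=11, j=7: k = 11·17 + 7 = 194.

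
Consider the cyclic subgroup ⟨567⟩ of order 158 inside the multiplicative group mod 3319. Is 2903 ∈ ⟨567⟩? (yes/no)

2903 ∈ ⟨567⟩ iff 2903^158 ≡ 1 (mod 3319), since |⟨567⟩| = 158.
2903^158 mod 3319 = 1979.
Since 1979 ≠ 1, 2903 does not lie in the subgroup.

no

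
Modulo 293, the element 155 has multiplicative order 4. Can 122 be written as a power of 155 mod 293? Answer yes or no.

no

⟨155⟩ has order 4; its elements mod 293 are {1, 138, 155, 292}.
122 is not in this set.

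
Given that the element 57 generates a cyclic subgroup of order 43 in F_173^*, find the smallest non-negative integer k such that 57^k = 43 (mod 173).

10

Baby-step giant-step with m = ceil(sqrt(43)) = 7.
Baby table (57^j mod 173 for j=0..6):
  0:1  1:57  2:135  3:83  4:60  5:133  6:142
Giant step factor: 57^(-7) ≡ 14 (mod 173).
Scan 43·14^i mod 173 for i = 0, 1, …:
  i=0: 43   i=1: 83
Match at i=1, j=3: k = 1·7 + 3 = 10.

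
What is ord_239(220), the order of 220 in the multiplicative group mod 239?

The order of 220 must divide p − 1 = 238 = 2 · 7 · 17.
Divisors: 1, 2, 7, 14, 17, 34, 119, 238.
Check each in increasing order: 220^1 ≡ 220;  220^2 ≡ 122;  220^7 ≡ 211;  220^14 ≡ 67;  220^17 ≡ 44;  220^34 ≡ 24;  220^119 ≡ 1.
Smallest exponent giving 1 is 119.

119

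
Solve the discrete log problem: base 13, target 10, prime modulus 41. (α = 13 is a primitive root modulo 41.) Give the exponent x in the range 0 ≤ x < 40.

8

Successive powers of 13 modulo 41:
  13^0=1  13^1=13  13^2=5  13^3=24  13^4=25  13^5=38
  13^6=2  13^7=26  13^8=10
So 13^8 ≡ 10 (mod 41), giving x = 8.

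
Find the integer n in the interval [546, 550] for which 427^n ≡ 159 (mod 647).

548

Compute 427^546 mod 647 = 242, then multiply by 427 repeatedly:
  427^546=242  427^547=461  427^548=159
Found 159 at exponent 548.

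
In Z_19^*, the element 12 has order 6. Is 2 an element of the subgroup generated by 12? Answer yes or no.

no

⟨12⟩ has order 6; its elements mod 19 are {1, 7, 8, 11, 12, 18}.
2 is not in this set.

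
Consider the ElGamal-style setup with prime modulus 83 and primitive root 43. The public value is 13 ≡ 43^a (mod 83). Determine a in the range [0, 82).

75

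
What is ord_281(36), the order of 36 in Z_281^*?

The order of 36 must divide p − 1 = 280 = 2^3 · 5 · 7.
Divisors: 1, 2, 4, 5, 7, 8, 10, 14, 20, 28, 35, 40, 56, 70, 140, 280.
Check each in increasing order: 36^1 ≡ 36;  36^2 ≡ 172;  36^4 ≡ 79;  36^5 ≡ 34;  36^7 ≡ 228;  36^8 ≡ 59;  36^10 ≡ 32;  36^14 ≡ 280;  36^20 ≡ 181;  36^28 ≡ 1.
Smallest exponent giving 1 is 28.

28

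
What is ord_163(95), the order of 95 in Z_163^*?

81

The order of 95 must divide p − 1 = 162 = 2 · 3^4.
Divisors: 1, 2, 3, 6, 9, 18, 27, 54, 81, 162.
Check each in increasing order: 95^1 ≡ 95;  95^2 ≡ 60;  95^3 ≡ 158;  95^6 ≡ 25;  95^9 ≡ 38;  95^18 ≡ 140;  95^27 ≡ 104;  95^54 ≡ 58;  95^81 ≡ 1.
Smallest exponent giving 1 is 81.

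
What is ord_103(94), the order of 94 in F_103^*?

34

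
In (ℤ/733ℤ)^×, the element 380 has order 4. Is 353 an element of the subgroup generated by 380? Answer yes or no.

yes

⟨380⟩ has order 4; its elements mod 733 are {1, 353, 380, 732}.
353 is in this set.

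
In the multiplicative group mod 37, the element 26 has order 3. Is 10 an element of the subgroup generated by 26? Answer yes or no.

yes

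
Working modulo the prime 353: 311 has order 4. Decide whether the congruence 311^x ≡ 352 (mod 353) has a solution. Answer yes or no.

yes

⟨311⟩ has order 4; its elements mod 353 are {1, 42, 311, 352}.
352 is in this set.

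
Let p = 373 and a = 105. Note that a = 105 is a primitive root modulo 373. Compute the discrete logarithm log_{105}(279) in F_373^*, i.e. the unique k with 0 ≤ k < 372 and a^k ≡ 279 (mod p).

286

Baby-step giant-step with m = ceil(sqrt(372)) = 20.
Baby table (105^j mod 373 for j=0..19):
  0:1  1:105  2:208  3:206  4:369  5:326  6:287  7:295
  8:16  9:188  10:344  11:312  12:309  13:367  14:116  15:244
  16:256  17:24  18:282  19:143
Giant step factor: 105^(-20) ≡ 267 (mod 373).
Scan 279·267^i mod 373 for i = 0, 1, …:
  i=0: 279   i=1: 266   i=2: 152   i=3: 300
  i=4: 278   i=5: 372   i=6: 106   i=7: 327
  i=8: 27   i=9: 122     …   i=13: 36
  i=14: 287
Match at i=14, j=6: k = 14·20 + 6 = 286.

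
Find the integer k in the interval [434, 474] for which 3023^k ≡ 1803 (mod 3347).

Compute 3023^434 mod 3347 = 3324, then multiply by 3023 repeatedly:
  3023^434=3324  3023^435=758  3023^436=2086  3023^437=230  3023^438=2461
  3023^439=2569  3023^440=1047  3023^441=2166  3023^442=1086  3023^443=2918
  3023^444=1769  3023^445=2528  3023^446=943  3023^447=2392  3023^448=1496
  3023^449=611  3023^450=2856  3023^451=1775  3023^452=584  3023^453=1563
  3023^454=2332  3023^455=854  3023^456=1105  3023^457=109  3023^458=1501
  3023^459=2338  3023^460=2257  3023^461=1725  3023^462=49  3023^463=859
  3023^464=2832  3023^465=2857  3023^466=1451  3023^467=1803
Found 1803 at exponent 467.

467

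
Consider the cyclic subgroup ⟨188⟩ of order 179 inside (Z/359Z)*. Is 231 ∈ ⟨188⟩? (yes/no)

no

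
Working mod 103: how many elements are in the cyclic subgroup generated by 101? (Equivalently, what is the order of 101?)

The order of 101 must divide p − 1 = 102 = 2 · 3 · 17.
Divisors: 1, 2, 3, 6, 17, 34, 51, 102.
Check each in increasing order: 101^1 ≡ 101;  101^2 ≡ 4;  101^3 ≡ 95;  101^6 ≡ 64;  101^17 ≡ 47;  101^34 ≡ 46;  101^51 ≡ 102;  101^102 ≡ 1.
Smallest exponent giving 1 is 102.

102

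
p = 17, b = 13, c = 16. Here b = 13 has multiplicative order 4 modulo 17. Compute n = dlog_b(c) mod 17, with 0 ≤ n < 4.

Successive powers of 13 modulo 17:
  13^0=1  13^1=13  13^2=16
So 13^2 ≡ 16 (mod 17), giving n = 2.

2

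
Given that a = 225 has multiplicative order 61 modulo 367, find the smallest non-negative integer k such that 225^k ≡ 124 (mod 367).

57

Baby-step giant-step with m = ceil(sqrt(61)) = 8.
Baby table (225^j mod 367 for j=0..7):
  0:1  1:225  2:346  3:46  4:74  5:135  6:281  7:101
Giant step factor: 225^(-8) ≡ 329 (mod 367).
Scan 124·329^i mod 367 for i = 0, 1, …:
  i=0: 124   i=1: 59   i=2: 327   i=3: 52
  i=4: 226   i=5: 220   i=6: 81   i=7: 225
Match at i=7, j=1: k = 7·8 + 1 = 57.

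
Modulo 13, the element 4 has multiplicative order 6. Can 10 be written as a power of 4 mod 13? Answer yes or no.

yes

⟨4⟩ has order 6; its elements mod 13 are {1, 3, 4, 9, 10, 12}.
10 is in this set.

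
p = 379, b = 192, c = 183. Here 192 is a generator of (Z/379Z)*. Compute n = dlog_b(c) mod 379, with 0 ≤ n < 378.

363

Baby-step giant-step with m = ceil(sqrt(378)) = 20.
Baby table (192^j mod 379 for j=0..19):
  0:1  1:192  2:101  3:63  4:347  5:299  6:179  7:258
  8:266  9:286  10:336  11:82  12:205  13:323  14:239  15:29
  16:262  17:276  18:311  19:209
Giant step factor: 192^(-20) ≡ 173 (mod 379).
Scan 183·173^i mod 379 for i = 0, 1, …:
  i=0: 183   i=1: 202   i=2: 78   i=3: 229
  i=4: 201   i=5: 284   i=6: 241   i=7: 3
  i=8: 140   i=9: 343     …   i=17: 134
  i=18: 63
Match at i=18, j=3: n = 18·20 + 3 = 363.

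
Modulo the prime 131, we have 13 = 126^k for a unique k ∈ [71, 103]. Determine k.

Compute 126^71 mod 131 = 95, then multiply by 126 repeatedly:
  126^71=95  126^72=49  126^73=17  126^74=46  126^75=32
  126^76=102  126^77=14  126^78=61  126^79=88  126^80=84
  126^81=104  126^82=4  126^83=111  126^84=100  126^85=24
  126^86=11  126^87=76  126^88=13
Found 13 at exponent 88.

88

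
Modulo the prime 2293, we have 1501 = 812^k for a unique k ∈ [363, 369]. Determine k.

369

Compute 812^363 mod 2293 = 1215, then multiply by 812 repeatedly:
  812^363=1215  812^364=590  812^365=2136  812^366=924  812^367=477
  812^368=2100  812^369=1501
Found 1501 at exponent 369.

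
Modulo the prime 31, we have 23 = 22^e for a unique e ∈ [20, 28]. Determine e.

21

Compute 22^20 mod 31 = 25, then multiply by 22 repeatedly:
  22^20=25  22^21=23
Found 23 at exponent 21.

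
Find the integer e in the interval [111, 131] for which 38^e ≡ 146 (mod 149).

Compute 38^111 mod 149 = 44, then multiply by 38 repeatedly:
  38^111=44  38^112=33  38^113=62  38^114=121  38^115=128
  38^116=96  38^117=72  38^118=54  38^119=115  38^120=49
  38^121=74  38^122=130  38^123=23  38^124=129  38^125=134
  38^126=26  38^127=94  38^128=145  38^129=146
Found 146 at exponent 129.

129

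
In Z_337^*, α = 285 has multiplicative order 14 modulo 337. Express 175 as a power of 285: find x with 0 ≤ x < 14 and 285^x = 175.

6

Successive powers of 285 modulo 337:
  285^0=1  285^1=285  285^2=8  285^3=258  285^4=64  285^5=42
  285^6=175
So 285^6 ≡ 175 (mod 337), giving x = 6.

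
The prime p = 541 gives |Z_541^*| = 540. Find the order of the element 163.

The order of 163 must divide p − 1 = 540 = 2^2 · 3^3 · 5.
Divisors: 1, 2, 3, 4, 5, 6, 9, 10, 12, 15, 18, 20, 27, 30, 36, 45, 54, 60, 90, 108, 135, 180, 270, 540.
Check each in increasing order: 163^1 ≡ 163;  163^2 ≡ 60;  163^3 ≡ 42;  163^4 ≡ 354;  163^5 ≡ 356;  163^6 ≡ 141;  163^9 ≡ 512;  163^10 ≡ 142;  163^12 ≡ 405;  163^15 ≡ 239;  163^18 ≡ 300;  163^20 ≡ 147;  163^27 ≡ 497;  163^30 ≡ 316;  163^36 ≡ 194;  163^45 ≡ 325;  163^54 ≡ 313;  163^60 ≡ 312;  163^90 ≡ 130;  163^108 ≡ 48;  163^135 ≡ 52;  163^180 ≡ 129;  163^270 ≡ 540;  163^540 ≡ 1.
Smallest exponent giving 1 is 540.

540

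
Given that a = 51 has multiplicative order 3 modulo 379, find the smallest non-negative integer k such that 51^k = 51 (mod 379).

Successive powers of 51 modulo 379:
  51^0=1  51^1=51
So 51^1 ≡ 51 (mod 379), giving k = 1.

1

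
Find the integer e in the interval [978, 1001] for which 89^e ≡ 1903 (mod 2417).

Compute 89^978 mod 2417 = 1341, then multiply by 89 repeatedly:
  89^978=1341  89^979=916  89^980=1763  89^981=2219  89^982=1714
  89^983=275  89^984=305  89^985=558  89^986=1322  89^987=1642
  89^988=1118  89^989=405  89^990=2207  89^991=646  89^992=1903
Found 1903 at exponent 992.

992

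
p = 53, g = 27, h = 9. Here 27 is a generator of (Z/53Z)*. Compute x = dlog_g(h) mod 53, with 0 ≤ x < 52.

18

Successive powers of 27 modulo 53:
  27^0=1  27^1=27  27^2=40  27^3=20  27^4=10  27^5=5
  27^6=29  27^7=41  27^8=47  27^9=50  27^10=25  27^11=39
  27^12=46  27^13=23  27^14=38  27^15=19  27^16=36  27^17=18
  27^18=9
So 27^18 ≡ 9 (mod 53), giving x = 18.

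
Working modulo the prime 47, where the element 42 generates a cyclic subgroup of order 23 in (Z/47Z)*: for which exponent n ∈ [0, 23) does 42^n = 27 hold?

14

Successive powers of 42 modulo 47:
  42^0=1  42^1=42  42^2=25  42^3=16  42^4=14  42^5=24
  42^6=21  42^7=36  42^8=8  42^9=7  42^10=12  42^11=34
  42^12=18  42^13=4  42^14=27
So 42^14 ≡ 27 (mod 47), giving n = 14.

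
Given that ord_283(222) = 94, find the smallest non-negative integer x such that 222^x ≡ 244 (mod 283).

Baby-step giant-step with m = ceil(sqrt(94)) = 10.
Baby table (222^j mod 283 for j=0..9):
  0:1  1:222  2:42  3:268  4:66  5:219  6:225  7:142
  8:111  9:21
Giant step factor: 222^(-10) ≡ 264 (mod 283).
Scan 244·264^i mod 283 for i = 0, 1, …:
  i=0: 244   i=1: 175   i=2: 71   i=3: 66
Match at i=3, j=4: x = 3·10 + 4 = 34.

34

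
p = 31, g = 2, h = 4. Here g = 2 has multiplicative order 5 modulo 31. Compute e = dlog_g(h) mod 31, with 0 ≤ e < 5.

2

Successive powers of 2 modulo 31:
  2^0=1  2^1=2  2^2=4
So 2^2 ≡ 4 (mod 31), giving e = 2.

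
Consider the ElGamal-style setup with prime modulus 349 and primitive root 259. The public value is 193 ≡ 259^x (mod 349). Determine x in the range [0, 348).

89

Baby-step giant-step with m = ceil(sqrt(348)) = 19.
Baby table (259^j mod 349 for j=0..18):
  0:1  1:259  2:73  3:61  4:94  5:265  6:231  7:150
  8:111  9:131  10:76  11:140  12:313  13:99  14:164  15:247
  16:106  17:232  18:60
Giant step factor: 259^(-19) ≡ 294 (mod 349).
Scan 193·294^i mod 349 for i = 0, 1, …:
  i=0: 193   i=1: 204   i=2: 297   i=3: 68
  i=4: 99
Match at i=4, j=13: x = 4·19 + 13 = 89.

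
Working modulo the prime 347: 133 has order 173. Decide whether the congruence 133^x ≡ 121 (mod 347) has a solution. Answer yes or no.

121 ∈ ⟨133⟩ iff 121^173 ≡ 1 (mod 347), since |⟨133⟩| = 173.
121^173 mod 347 = 1.
Since 1 = 1, 121 lies in the subgroup.

yes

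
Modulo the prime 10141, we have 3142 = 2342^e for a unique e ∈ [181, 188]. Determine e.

181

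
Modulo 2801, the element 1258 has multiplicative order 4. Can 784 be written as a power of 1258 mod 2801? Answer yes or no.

no

⟨1258⟩ has order 4; its elements mod 2801 are {1, 1258, 1543, 2800}.
784 is not in this set.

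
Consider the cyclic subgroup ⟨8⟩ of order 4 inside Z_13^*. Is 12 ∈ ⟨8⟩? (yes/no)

yes

⟨8⟩ has order 4; its elements mod 13 are {1, 5, 8, 12}.
12 is in this set.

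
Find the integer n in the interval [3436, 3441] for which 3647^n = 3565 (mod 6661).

3438

Compute 3647^3436 mod 6661 = 2765, then multiply by 3647 repeatedly:
  3647^3436=2765  3647^3437=5862  3647^3438=3565
Found 3565 at exponent 3438.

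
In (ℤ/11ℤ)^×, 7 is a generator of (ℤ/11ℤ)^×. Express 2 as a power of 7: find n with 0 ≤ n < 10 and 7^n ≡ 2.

Successive powers of 7 modulo 11:
  7^0=1  7^1=7  7^2=5  7^3=2
So 7^3 ≡ 2 (mod 11), giving n = 3.

3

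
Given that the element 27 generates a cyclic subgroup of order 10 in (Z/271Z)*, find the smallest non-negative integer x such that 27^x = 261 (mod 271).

9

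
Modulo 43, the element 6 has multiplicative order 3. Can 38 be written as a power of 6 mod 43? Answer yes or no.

no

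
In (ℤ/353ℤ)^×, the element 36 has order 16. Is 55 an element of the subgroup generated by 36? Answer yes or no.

no

⟨36⟩ has order 16; its elements mod 353 are {1, 36, 42, 49, 60, 70, 100, 116, 237, 253, 283, 293, 304, 311, 317, 352}.
55 is not in this set.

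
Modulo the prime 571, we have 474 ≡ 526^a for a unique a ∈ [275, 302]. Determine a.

Compute 526^275 mod 571 = 118, then multiply by 526 repeatedly:
  526^275=118  526^276=400  526^277=272  526^278=322  526^279=356
  526^280=539  526^281=298  526^282=294  526^283=474
Found 474 at exponent 283.

283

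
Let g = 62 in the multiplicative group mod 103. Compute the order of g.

The order of 62 must divide p − 1 = 102 = 2 · 3 · 17.
Divisors: 1, 2, 3, 6, 17, 34, 51, 102.
Check each in increasing order: 62^1 ≡ 62;  62^2 ≡ 33;  62^3 ≡ 89;  62^6 ≡ 93;  62^17 ≡ 47;  62^34 ≡ 46;  62^51 ≡ 102;  62^102 ≡ 1.
Smallest exponent giving 1 is 102.

102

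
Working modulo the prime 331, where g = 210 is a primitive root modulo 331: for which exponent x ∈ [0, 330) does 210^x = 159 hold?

141

Baby-step giant-step with m = ceil(sqrt(330)) = 19.
Baby table (210^j mod 331 for j=0..18):
  0:1  1:210  2:77  3:282  4:302  5:199  6:84  7:97
  8:179  9:187  10:212  11:166  12:105  13:204  14:141  15:151
  16:265  17:42  18:214
Giant step factor: 210^(-19) ≡ 135 (mod 331).
Scan 159·135^i mod 331 for i = 0, 1, …:
  i=0: 159   i=1: 281   i=2: 201   i=3: 324
  i=4: 48   i=5: 191   i=6: 298   i=7: 179
Match at i=7, j=8: x = 7·19 + 8 = 141.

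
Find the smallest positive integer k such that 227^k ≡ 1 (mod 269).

The order of 227 must divide p − 1 = 268 = 2^2 · 67.
Divisors: 1, 2, 4, 67, 134, 268.
Check each in increasing order: 227^1 ≡ 227;  227^2 ≡ 150;  227^4 ≡ 173;  227^67 ≡ 82;  227^134 ≡ 268;  227^268 ≡ 1.
Smallest exponent giving 1 is 268.

268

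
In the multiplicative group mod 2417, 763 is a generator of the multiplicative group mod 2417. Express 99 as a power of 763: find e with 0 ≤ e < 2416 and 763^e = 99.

973

Baby-step giant-step with m = ceil(sqrt(2416)) = 50.
Baby table (763^j mod 2417 for j=0..49):
  0:1  1:763  2:2089  3:1104  4:1236  5:438  6:648  7:1356
  8:152  9:2377  10:901  11:1035  12:1763  13:1317  14:1816  15:667
  16:1351  17:1171  18:1600  19:215  20:2106  21:1990  22:494  23:2287
  24:2324  25:1551  26:1500  27:1259  28:1068  29:355  30:161  31:1993
  32:366  33:1303  34:802  35:425  36:397  37:786  38:302  39:811
  40:41  41:2279  42:1054  43:1758  44:2336  45:1039  46:2398  47:5
  48:1398  49:777
Giant step factor: 763^(-50) ≡ 1737 (mod 2417).
Scan 99·1737^i mod 2417 for i = 0, 1, …:
  i=0: 99   i=1: 356   i=2: 2037   i=3: 2198
  i=4: 1483   i=5: 1866   i=6: 45   i=7: 821
  i=8: 47   i=9: 1878     …   i=18: 249
  i=19: 2287
Match at i=19, j=23: e = 19·50 + 23 = 973.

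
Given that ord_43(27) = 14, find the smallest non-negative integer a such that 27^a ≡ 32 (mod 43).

3

Successive powers of 27 modulo 43:
  27^0=1  27^1=27  27^2=41  27^3=32
So 27^3 ≡ 32 (mod 43), giving a = 3.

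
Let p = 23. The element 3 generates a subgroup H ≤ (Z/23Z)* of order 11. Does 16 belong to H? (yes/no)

yes

16 ∈ ⟨3⟩ iff 16^11 ≡ 1 (mod 23), since |⟨3⟩| = 11.
16^11 mod 23 = 1.
Since 1 = 1, 16 lies in the subgroup.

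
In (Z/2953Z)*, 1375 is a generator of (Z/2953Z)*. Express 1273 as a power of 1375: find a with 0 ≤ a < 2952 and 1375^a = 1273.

Baby-step giant-step with m = ceil(sqrt(2952)) = 55.
Baby table (1375^j mod 2953 for j=0..54):
  0:1  1:1375  2:705  3:791  4:921  5:2491  6:2598  7:2073
  8:730  9:2683  10:828  11:1595  12:1999  13:2335  14:714  15:1354
  16:1360  17:751  18:2028  19:868  20:488  21:669  22:1492  23:2118
  24:592  25:1925  26:987  27:1698  28:1880  29:1125  30:2456  31:1721
  32:1022  33:2575  34:2931  35:2233  36:2208  37:316  38:409  39:1305
  40:1904  41:1642  42:1658  43:34  44:2455  45:346  46:317  47:1784
  48:2010  49:2695  50:2563  51:1196  52:2632  53:1575  54:1076
Giant step factor: 1375^(-55) ≡ 377 (mod 2953).
Scan 1273·377^i mod 2953 for i = 0, 1, …:
  i=0: 1273   i=1: 1535   i=2: 2860   i=3: 375
  i=4: 2584   i=5: 2631   i=6: 2632
Match at i=6, j=52: a = 6·55 + 52 = 382.

382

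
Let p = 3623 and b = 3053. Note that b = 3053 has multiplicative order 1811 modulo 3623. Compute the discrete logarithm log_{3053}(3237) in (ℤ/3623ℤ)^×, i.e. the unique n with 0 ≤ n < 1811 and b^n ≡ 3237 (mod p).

529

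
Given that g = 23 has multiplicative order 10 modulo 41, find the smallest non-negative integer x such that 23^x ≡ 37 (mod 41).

2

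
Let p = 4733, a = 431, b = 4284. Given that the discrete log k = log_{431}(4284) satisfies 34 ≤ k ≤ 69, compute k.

Compute 431^34 mod 4733 = 1998, then multiply by 431 repeatedly:
  431^34=1998  431^35=4465  431^36=2817  431^37=2479  431^38=3524
  431^39=4284
Found 4284 at exponent 39.

39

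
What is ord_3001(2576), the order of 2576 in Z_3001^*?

750

The order of 2576 must divide p − 1 = 3000 = 2^3 · 3 · 5^3.
Divisors: 1, 2, 3, 4, 5, 6, 8, 10, 12, 15, 20, 24, 25, 30, 40, 50, 60, 75, 100, 120, 125, 150, 200, 250, 300, 375, 500, 600, 750, 1000, 1500, 3000.
Check each in increasing order: 2576^1 ≡ 2576;  2576^2 ≡ 565;  2576^3 ≡ 2956;  2576^4 ≡ 1119;  2576^5 ≡ 1584;  2576^6 ≡ 2025;  2576^8 ≡ 744;  2576^10 ≡ 220;  2576^12 ≡ 1259;  2576^15 ≡ 364;  2576^20 ≡ 384;  2576^24 ≡ 553;  2576^25 ≡ 2054;  2576^30 ≡ 452;  2576^40 ≡ 407;  2576^50 ≡ 2511;  2576^60 ≡ 236;  2576^75 ≡ 1876;  2576^100 ≡ 20;  2576^120 ≡ 1678;  2576^125 ≡ 2067;  2576^150 ≡ 2204;  2576^200 ≡ 400;  2576^250 ≡ 2066;  2576^300 ≡ 1998;  2576^375 ≡ 3000;  2576^500 ≡ 934;  2576^600 ≡ 674;  2576^750 ≡ 1.
Smallest exponent giving 1 is 750.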